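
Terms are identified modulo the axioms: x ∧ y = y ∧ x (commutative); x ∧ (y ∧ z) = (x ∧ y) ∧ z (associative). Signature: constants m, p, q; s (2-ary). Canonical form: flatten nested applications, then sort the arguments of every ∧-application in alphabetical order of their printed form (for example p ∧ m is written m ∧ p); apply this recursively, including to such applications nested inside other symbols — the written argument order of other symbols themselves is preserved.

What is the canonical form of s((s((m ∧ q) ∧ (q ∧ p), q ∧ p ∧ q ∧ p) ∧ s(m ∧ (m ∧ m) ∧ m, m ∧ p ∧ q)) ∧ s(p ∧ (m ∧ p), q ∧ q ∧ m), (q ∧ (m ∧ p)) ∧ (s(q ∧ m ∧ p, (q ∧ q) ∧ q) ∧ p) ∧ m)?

Focus inside:  (s((m ∧ q) ∧ (q ∧ p), q ∧ p ∧ q ∧ p) ∧ s(m ∧ (m ∧ m) ∧ m, m ∧ p ∧ q)) ∧ s(p ∧ (m ∧ p), q ∧ q ∧ m)
Merge nested applications:  s((m ∧ q) ∧ (q ∧ p), q ∧ p ∧ q ∧ p) ∧ s(m ∧ (m ∧ m) ∧ m, m ∧ p ∧ q) ∧ s(p ∧ (m ∧ p), q ∧ q ∧ m)
Canonicalize subterm:  s((m ∧ q) ∧ (q ∧ p), q ∧ p ∧ q ∧ p)  →  s(m ∧ p ∧ q ∧ q, p ∧ p ∧ q ∧ q)
Simplify inside:  s(m ∧ (m ∧ m) ∧ m, m ∧ p ∧ q)  →  s(m ∧ m ∧ m ∧ m, m ∧ p ∧ q)
Canonicalize subterm:  s(p ∧ (m ∧ p), q ∧ q ∧ m)  →  s(m ∧ p ∧ p, m ∧ q ∧ q)
Sort:  s(m ∧ m ∧ m ∧ m, m ∧ p ∧ q) ∧ s(m ∧ p ∧ p, m ∧ q ∧ q) ∧ s(m ∧ p ∧ q ∧ q, p ∧ p ∧ q ∧ q)
Reassemble:  s(s(m ∧ m ∧ m ∧ m, m ∧ p ∧ q) ∧ s(m ∧ p ∧ p, m ∧ q ∧ q) ∧ s(m ∧ p ∧ q ∧ q, p ∧ p ∧ q ∧ q), m ∧ m ∧ p ∧ p ∧ q ∧ s(m ∧ p ∧ q, q ∧ q ∧ q))

Answer: s(s(m ∧ m ∧ m ∧ m, m ∧ p ∧ q) ∧ s(m ∧ p ∧ p, m ∧ q ∧ q) ∧ s(m ∧ p ∧ q ∧ q, p ∧ p ∧ q ∧ q), m ∧ m ∧ p ∧ p ∧ q ∧ s(m ∧ p ∧ q, q ∧ q ∧ q))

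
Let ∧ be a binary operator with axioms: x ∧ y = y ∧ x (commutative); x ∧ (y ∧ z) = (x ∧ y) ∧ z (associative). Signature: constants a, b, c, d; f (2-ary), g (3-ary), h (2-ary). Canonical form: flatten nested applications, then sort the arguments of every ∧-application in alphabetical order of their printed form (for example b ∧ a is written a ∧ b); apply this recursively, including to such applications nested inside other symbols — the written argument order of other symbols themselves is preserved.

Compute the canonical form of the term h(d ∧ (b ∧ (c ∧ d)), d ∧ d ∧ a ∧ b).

Answer: h(b ∧ c ∧ d ∧ d, a ∧ b ∧ d ∧ d)

Derivation:
Descend into:  d ∧ (b ∧ (c ∧ d))
Flatten:  d ∧ b ∧ c ∧ d
Sort arguments:  b ∧ c ∧ d ∧ d
Put back:  h(b ∧ c ∧ d ∧ d, a ∧ b ∧ d ∧ d)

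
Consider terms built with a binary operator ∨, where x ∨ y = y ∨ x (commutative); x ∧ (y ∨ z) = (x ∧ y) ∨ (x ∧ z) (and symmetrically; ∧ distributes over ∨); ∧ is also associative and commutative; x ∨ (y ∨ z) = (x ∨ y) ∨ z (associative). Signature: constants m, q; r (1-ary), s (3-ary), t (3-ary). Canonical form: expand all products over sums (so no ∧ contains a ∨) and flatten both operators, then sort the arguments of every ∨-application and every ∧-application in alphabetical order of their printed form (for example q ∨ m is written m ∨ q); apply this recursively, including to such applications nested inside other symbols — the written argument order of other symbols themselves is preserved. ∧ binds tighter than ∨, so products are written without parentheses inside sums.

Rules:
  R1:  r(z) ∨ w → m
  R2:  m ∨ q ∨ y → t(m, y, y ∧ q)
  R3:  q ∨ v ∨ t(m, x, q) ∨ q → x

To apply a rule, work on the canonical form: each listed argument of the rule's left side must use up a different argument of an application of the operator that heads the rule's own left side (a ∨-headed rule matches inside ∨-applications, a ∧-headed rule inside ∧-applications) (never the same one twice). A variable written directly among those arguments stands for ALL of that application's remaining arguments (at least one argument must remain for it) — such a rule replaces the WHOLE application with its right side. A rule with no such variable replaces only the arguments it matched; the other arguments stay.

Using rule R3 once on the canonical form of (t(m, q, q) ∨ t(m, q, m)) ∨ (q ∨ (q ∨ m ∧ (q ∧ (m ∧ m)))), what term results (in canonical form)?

Answer: q

Derivation:
Canonical form:  m ∧ m ∧ m ∧ q ∨ q ∨ q ∨ t(m, q, m) ∨ t(m, q, q)
Apply R3:  consuming q, q, t(m, q, q);  v := m ∧ m ∧ m ∧ q ∨ t(m, q, m), x := q
Every leftover argument binds to the variable; the entire application is replaced.
Result:  q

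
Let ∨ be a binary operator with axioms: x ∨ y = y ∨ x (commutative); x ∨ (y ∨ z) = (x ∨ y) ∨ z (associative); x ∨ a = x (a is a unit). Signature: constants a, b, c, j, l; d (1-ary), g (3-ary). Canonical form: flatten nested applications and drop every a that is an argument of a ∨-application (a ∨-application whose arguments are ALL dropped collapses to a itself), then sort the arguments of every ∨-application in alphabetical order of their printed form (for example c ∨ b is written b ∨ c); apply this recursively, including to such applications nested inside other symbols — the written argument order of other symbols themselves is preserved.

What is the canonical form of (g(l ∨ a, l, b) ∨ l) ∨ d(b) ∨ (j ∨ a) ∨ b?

Answer: b ∨ d(b) ∨ g(l, l, b) ∨ j ∨ l

Derivation:
Flatten:  g(l ∨ a, l, b) ∨ l ∨ d(b) ∨ j ∨ a ∨ b
Inside:  g(l ∨ a, l, b)  →  g(l, l, b)
Drop the unit:  drop a
Sort:  b ∨ d(b) ∨ g(l, l, b) ∨ j ∨ l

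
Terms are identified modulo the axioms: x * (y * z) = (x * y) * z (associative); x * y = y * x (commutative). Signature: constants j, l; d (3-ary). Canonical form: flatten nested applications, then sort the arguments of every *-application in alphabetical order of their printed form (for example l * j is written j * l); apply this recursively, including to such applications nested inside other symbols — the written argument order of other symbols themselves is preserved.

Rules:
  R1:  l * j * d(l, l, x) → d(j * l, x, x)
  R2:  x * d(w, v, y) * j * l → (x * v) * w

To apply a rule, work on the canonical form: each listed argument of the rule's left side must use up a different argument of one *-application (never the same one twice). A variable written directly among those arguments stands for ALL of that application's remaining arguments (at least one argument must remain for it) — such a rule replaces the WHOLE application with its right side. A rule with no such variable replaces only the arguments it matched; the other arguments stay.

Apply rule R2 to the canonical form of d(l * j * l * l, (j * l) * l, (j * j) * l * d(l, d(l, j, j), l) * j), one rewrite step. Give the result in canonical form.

Answer: d(j * l * l * l, j * l * l, d(l, j, j) * j * j * l)

Derivation:
Canonical form:  d(j * l * l * l, j * l * l, d(l, d(l, j, j), l) * j * j * j * l)
Apply R2:  consuming d(l, d(l, j, j), l), j, l;  v := d(l, j, j), w := l, x := j * j, y := l
The variable takes the whole remainder — replace the entire application.
New term:  d(j * l * l * l, j * l * l, d(l, j, j) * j * j * l)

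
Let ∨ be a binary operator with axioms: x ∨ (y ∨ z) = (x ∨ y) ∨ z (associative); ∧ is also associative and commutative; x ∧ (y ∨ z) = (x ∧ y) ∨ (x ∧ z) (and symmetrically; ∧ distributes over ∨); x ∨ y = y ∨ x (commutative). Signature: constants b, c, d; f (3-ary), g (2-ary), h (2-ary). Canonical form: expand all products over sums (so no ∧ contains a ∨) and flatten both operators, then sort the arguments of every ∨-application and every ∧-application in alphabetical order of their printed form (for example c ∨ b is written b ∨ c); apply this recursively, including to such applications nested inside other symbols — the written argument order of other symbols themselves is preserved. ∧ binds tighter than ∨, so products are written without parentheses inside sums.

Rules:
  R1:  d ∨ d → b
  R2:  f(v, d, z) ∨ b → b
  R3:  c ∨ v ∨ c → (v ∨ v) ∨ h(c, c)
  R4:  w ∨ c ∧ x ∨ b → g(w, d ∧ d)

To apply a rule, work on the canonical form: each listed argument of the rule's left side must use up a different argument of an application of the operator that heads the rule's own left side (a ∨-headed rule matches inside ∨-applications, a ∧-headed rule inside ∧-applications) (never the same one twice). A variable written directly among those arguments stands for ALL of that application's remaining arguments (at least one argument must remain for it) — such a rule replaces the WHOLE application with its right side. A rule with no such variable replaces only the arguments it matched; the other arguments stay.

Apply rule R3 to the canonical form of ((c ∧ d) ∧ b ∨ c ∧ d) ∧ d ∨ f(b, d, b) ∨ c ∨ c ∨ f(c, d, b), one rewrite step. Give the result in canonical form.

Canonical form:  b ∧ c ∧ d ∧ d ∨ c ∨ c ∨ c ∧ d ∧ d ∨ f(b, d, b) ∨ f(c, d, b)
Apply R3:  consuming c, c;  v := b ∧ c ∧ d ∧ d ∨ c ∧ d ∧ d ∨ f(b, d, b) ∨ f(c, d, b)
The extension variable absorbs all remaining arguments, so the whole application is rewritten.
Result:  b ∧ c ∧ d ∧ d ∨ b ∧ c ∧ d ∧ d ∨ c ∧ d ∧ d ∨ c ∧ d ∧ d ∨ f(b, d, b) ∨ f(b, d, b) ∨ f(c, d, b) ∨ f(c, d, b) ∨ h(c, c)

Answer: b ∧ c ∧ d ∧ d ∨ b ∧ c ∧ d ∧ d ∨ c ∧ d ∧ d ∨ c ∧ d ∧ d ∨ f(b, d, b) ∨ f(b, d, b) ∨ f(c, d, b) ∨ f(c, d, b) ∨ h(c, c)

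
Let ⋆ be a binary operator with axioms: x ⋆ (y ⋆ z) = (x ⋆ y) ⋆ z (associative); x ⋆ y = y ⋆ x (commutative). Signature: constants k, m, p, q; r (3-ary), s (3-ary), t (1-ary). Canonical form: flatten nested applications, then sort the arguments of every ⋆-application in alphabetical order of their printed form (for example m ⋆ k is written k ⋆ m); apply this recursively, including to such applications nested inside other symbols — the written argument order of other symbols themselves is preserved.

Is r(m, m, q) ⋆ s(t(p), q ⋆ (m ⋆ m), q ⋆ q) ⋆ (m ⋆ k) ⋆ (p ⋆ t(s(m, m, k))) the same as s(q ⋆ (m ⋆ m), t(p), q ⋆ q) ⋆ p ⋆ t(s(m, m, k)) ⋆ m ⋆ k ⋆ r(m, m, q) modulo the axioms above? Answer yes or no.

Left:  r(m, m, q) ⋆ s(t(p), q ⋆ (m ⋆ m), q ⋆ q) ⋆ (m ⋆ k) ⋆ (p ⋆ t(s(m, m, k)))
  Flatten:  r(m, m, q) ⋆ s(t(p), q ⋆ (m ⋆ m), q ⋆ q) ⋆ m ⋆ k ⋆ p ⋆ t(s(m, m, k))
  Canonicalize subterm:  s(t(p), q ⋆ (m ⋆ m), q ⋆ q)  →  s(t(p), m ⋆ m ⋆ q, q ⋆ q)
  Order the arguments:  k ⋆ m ⋆ p ⋆ r(m, m, q) ⋆ s(t(p), m ⋆ m ⋆ q, q ⋆ q) ⋆ t(s(m, m, k))
Right:  s(q ⋆ (m ⋆ m), t(p), q ⋆ q) ⋆ p ⋆ t(s(m, m, k)) ⋆ m ⋆ k ⋆ r(m, m, q)
  Inside:  s(q ⋆ (m ⋆ m), t(p), q ⋆ q)  →  s(m ⋆ m ⋆ q, t(p), q ⋆ q)
  Order the arguments:  k ⋆ m ⋆ p ⋆ r(m, m, q) ⋆ s(m ⋆ m ⋆ q, t(p), q ⋆ q) ⋆ t(s(m, m, k))

Answer: no — k ⋆ m ⋆ p ⋆ r(m, m, q) ⋆ s(t(p), m ⋆ m ⋆ q, q ⋆ q) ⋆ t(s(m, m, k)) vs k ⋆ m ⋆ p ⋆ r(m, m, q) ⋆ s(m ⋆ m ⋆ q, t(p), q ⋆ q) ⋆ t(s(m, m, k))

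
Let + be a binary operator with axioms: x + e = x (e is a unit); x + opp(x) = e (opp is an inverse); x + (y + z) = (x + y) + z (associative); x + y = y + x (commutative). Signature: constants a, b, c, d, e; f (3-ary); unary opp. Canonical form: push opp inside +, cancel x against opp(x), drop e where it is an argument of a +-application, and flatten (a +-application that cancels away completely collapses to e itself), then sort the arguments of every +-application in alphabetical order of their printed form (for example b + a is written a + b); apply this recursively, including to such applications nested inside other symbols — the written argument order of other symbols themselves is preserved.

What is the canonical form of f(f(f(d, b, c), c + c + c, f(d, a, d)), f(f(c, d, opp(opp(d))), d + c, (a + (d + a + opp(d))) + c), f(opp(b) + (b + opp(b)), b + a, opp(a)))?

Answer: f(f(f(d, b, c), c + c + c, f(d, a, d)), f(f(c, d, d), c + d, a + a + c), f(opp(b), a + b, opp(a)))

Derivation:
Descend into:  (a + (d + a + opp(d))) + c
Cancel:  d cancels
Collect terms:  a + a + c
Rebuild:  f(f(f(d, b, c), c + c + c, f(d, a, d)), f(f(c, d, d), c + d, a + a + c), f(opp(b), a + b, opp(a)))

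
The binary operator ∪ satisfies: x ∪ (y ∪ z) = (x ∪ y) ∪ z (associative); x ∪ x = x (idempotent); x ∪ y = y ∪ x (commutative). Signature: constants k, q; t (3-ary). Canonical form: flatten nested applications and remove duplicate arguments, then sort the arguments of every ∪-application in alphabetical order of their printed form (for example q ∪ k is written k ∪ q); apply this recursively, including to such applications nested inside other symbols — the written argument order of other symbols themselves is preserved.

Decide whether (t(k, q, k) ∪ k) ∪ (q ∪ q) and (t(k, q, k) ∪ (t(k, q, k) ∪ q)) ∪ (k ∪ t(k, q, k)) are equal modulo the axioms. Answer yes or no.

Answer: yes — both canonical forms are k ∪ q ∪ t(k, q, k)

Derivation:
Left:  (t(k, q, k) ∪ k) ∪ (q ∪ q)
  Merge nested applications:  t(k, q, k) ∪ k ∪ q ∪ q
  Idempotence:  drop duplicate q
  Order the arguments:  k ∪ q ∪ t(k, q, k)
Right:  (t(k, q, k) ∪ (t(k, q, k) ∪ q)) ∪ (k ∪ t(k, q, k))
  Un-nest:  t(k, q, k) ∪ t(k, q, k) ∪ q ∪ k ∪ t(k, q, k)
  Drop duplicates:  drop duplicate t(k, q, k), t(k, q, k)
  Sort:  k ∪ q ∪ t(k, q, k)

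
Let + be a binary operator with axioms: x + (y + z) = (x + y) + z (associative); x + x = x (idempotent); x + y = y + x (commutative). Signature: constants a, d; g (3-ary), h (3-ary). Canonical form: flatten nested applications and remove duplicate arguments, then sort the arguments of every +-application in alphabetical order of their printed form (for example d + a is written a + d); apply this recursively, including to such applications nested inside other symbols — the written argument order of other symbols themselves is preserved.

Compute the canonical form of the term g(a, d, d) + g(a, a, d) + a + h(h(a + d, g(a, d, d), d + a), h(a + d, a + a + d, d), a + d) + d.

Inside:  h(h(a + d, g(a, d, d), d + a), h(a + d, a + a + d, d), a + d)  →  h(h(a + d, g(a, d, d), a + d), h(a + d, a + d, d), a + d)
Sort arguments:  a + d + g(a, a, d) + g(a, d, d) + h(h(a + d, g(a, d, d), a + d), h(a + d, a + d, d), a + d)

Answer: a + d + g(a, a, d) + g(a, d, d) + h(h(a + d, g(a, d, d), a + d), h(a + d, a + d, d), a + d)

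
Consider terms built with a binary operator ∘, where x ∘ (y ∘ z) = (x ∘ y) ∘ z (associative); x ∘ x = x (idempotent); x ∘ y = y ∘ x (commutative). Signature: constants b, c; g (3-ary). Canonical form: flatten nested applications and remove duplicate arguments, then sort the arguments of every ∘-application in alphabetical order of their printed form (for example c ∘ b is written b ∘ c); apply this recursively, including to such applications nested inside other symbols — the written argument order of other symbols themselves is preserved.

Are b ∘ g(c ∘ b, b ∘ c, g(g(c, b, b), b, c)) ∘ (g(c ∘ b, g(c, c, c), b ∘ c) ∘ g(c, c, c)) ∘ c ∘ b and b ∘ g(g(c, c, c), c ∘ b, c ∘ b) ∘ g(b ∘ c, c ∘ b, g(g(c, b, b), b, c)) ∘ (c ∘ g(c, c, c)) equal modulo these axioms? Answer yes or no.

Left:  b ∘ g(c ∘ b, b ∘ c, g(g(c, b, b), b, c)) ∘ (g(c ∘ b, g(c, c, c), b ∘ c) ∘ g(c, c, c)) ∘ c ∘ b
  Merge nested applications:  b ∘ g(c ∘ b, b ∘ c, g(g(c, b, b), b, c)) ∘ g(c ∘ b, g(c, c, c), b ∘ c) ∘ g(c, c, c) ∘ c ∘ b
  Inside:  g(c ∘ b, b ∘ c, g(g(c, b, b), b, c))  →  g(b ∘ c, b ∘ c, g(g(c, b, b), b, c))
  Simplify inside:  g(c ∘ b, g(c, c, c), b ∘ c)  →  g(b ∘ c, g(c, c, c), b ∘ c)
  Idempotence:  drop duplicate b
  Sort arguments:  b ∘ c ∘ g(b ∘ c, b ∘ c, g(g(c, b, b), b, c)) ∘ g(b ∘ c, g(c, c, c), b ∘ c) ∘ g(c, c, c)
Right:  b ∘ g(g(c, c, c), c ∘ b, c ∘ b) ∘ g(b ∘ c, c ∘ b, g(g(c, b, b), b, c)) ∘ (c ∘ g(c, c, c))
  Un-nest:  b ∘ g(g(c, c, c), c ∘ b, c ∘ b) ∘ g(b ∘ c, c ∘ b, g(g(c, b, b), b, c)) ∘ c ∘ g(c, c, c)
  Simplify inside:  g(g(c, c, c), c ∘ b, c ∘ b)  →  g(g(c, c, c), b ∘ c, b ∘ c)
  Canonicalize subterm:  g(b ∘ c, c ∘ b, g(g(c, b, b), b, c))  →  g(b ∘ c, b ∘ c, g(g(c, b, b), b, c))
  Sort arguments:  b ∘ c ∘ g(b ∘ c, b ∘ c, g(g(c, b, b), b, c)) ∘ g(c, c, c) ∘ g(g(c, c, c), b ∘ c, b ∘ c)

Answer: no — b ∘ c ∘ g(b ∘ c, b ∘ c, g(g(c, b, b), b, c)) ∘ g(b ∘ c, g(c, c, c), b ∘ c) ∘ g(c, c, c) vs b ∘ c ∘ g(b ∘ c, b ∘ c, g(g(c, b, b), b, c)) ∘ g(c, c, c) ∘ g(g(c, c, c), b ∘ c, b ∘ c)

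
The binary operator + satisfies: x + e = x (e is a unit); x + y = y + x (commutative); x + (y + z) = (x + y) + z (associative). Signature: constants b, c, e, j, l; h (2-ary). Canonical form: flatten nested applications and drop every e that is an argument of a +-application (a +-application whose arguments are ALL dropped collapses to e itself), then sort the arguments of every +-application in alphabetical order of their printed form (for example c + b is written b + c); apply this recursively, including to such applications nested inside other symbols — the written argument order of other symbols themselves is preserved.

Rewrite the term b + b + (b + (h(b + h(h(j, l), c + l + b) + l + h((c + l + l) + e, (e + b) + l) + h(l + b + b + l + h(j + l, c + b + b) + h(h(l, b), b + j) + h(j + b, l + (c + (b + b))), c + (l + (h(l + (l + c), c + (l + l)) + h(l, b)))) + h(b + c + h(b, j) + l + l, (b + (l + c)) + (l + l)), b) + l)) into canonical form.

Answer: b + b + b + h(b + h(b + b + h(b + j, b + b + c + l) + h(h(l, b), b + j) + h(j + l, b + b + c) + l + l, c + h(c + l + l, c + l + l) + h(l, b) + l) + h(b + c + h(b, j) + l + l, b + c + l + l + l) + h(c + l + l, b + l) + h(h(j, l), b + c + l) + l, b) + l

Derivation:
Un-nest:  b + b + b + h(b + h(h(j, l), c + l + b) + l + h((c + l + l) + e, (e + b) + l) + h(l + b + b + l + h(j + l, c + b + b) + h(h(l, b), b + j) + h(j + b, l + (c + (b + b))), c + (l + (h(l + (l + c), c + (l + l)) + h(l, b)))) + h(b + c + h(b, j) + l + l, (b + (l + c)) + (l + l)), b) + l
Canonicalize subterm:  h(b + h(h(j, l), c + l + b) + l + h((c + l + l) + e, (e + b) + l) + h(l + b + b + l + h(j + l, c + b + b) + h(h(l, b), b + j) + h(j + b, l + (c + (b + b))), c + (l + (h(l + (l + c), c + (l + l)) + h(l, b)))) + h(b + c + h(b, j) + l + l, (b + (l + c)) + (l + l)), b)  →  h(b + h(b + b + h(b + j, b + b + c + l) + h(h(l, b), b + j) + h(j + l, b + b + c) + l + l, c + h(c + l + l, c + l + l) + h(l, b) + l) + h(b + c + h(b, j) + l + l, b + c + l + l + l) + h(c + l + l, b + l) + h(h(j, l), b + c + l) + l, b)
Sort arguments:  b + b + b + h(b + h(b + b + h(b + j, b + b + c + l) + h(h(l, b), b + j) + h(j + l, b + b + c) + l + l, c + h(c + l + l, c + l + l) + h(l, b) + l) + h(b + c + h(b, j) + l + l, b + c + l + l + l) + h(c + l + l, b + l) + h(h(j, l), b + c + l) + l, b) + l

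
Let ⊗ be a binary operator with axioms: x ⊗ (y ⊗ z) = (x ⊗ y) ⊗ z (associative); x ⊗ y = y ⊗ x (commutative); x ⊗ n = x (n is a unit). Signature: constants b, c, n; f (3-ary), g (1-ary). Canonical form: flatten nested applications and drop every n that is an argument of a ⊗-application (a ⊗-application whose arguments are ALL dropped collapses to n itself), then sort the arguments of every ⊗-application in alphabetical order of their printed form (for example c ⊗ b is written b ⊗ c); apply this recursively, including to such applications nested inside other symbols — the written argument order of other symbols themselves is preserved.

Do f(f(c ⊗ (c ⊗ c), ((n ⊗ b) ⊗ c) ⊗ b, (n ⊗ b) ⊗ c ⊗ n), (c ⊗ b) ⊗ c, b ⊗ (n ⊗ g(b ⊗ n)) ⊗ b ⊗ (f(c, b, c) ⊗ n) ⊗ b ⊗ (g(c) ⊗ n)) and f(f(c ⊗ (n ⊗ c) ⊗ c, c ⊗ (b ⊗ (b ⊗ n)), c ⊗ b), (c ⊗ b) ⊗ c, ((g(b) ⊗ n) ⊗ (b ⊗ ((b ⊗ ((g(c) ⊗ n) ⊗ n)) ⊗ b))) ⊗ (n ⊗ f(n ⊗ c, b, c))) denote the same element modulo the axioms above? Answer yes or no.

Answer: yes — both canonical forms are f(f(c ⊗ c ⊗ c, b ⊗ b ⊗ c, b ⊗ c), b ⊗ c ⊗ c, b ⊗ b ⊗ b ⊗ f(c, b, c) ⊗ g(b) ⊗ g(c))

Derivation:
Left:  f(f(c ⊗ (c ⊗ c), ((n ⊗ b) ⊗ c) ⊗ b, (n ⊗ b) ⊗ c ⊗ n), (c ⊗ b) ⊗ c, b ⊗ (n ⊗ g(b ⊗ n)) ⊗ b ⊗ (f(c, b, c) ⊗ n) ⊗ b ⊗ (g(c) ⊗ n))
  Descend into:  b ⊗ (n ⊗ g(b ⊗ n)) ⊗ b ⊗ (f(c, b, c) ⊗ n) ⊗ b ⊗ (g(c) ⊗ n)
  Merge nested applications:  b ⊗ n ⊗ g(b ⊗ n) ⊗ b ⊗ f(c, b, c) ⊗ n ⊗ b ⊗ g(c) ⊗ n
  Canonicalize subterm:  g(b ⊗ n)  →  g(b)
  Unit:  drop n (×3)
  Sort arguments:  b ⊗ b ⊗ b ⊗ f(c, b, c) ⊗ g(b) ⊗ g(c)
  Reassemble:  f(f(c ⊗ c ⊗ c, b ⊗ b ⊗ c, b ⊗ c), b ⊗ c ⊗ c, b ⊗ b ⊗ b ⊗ f(c, b, c) ⊗ g(b) ⊗ g(c))
Right:  f(f(c ⊗ (n ⊗ c) ⊗ c, c ⊗ (b ⊗ (b ⊗ n)), c ⊗ b), (c ⊗ b) ⊗ c, ((g(b) ⊗ n) ⊗ (b ⊗ ((b ⊗ ((g(c) ⊗ n) ⊗ n)) ⊗ b))) ⊗ (n ⊗ f(n ⊗ c, b, c)))
  Work inside:  ((g(b) ⊗ n) ⊗ (b ⊗ ((b ⊗ ((g(c) ⊗ n) ⊗ n)) ⊗ b))) ⊗ (n ⊗ f(n ⊗ c, b, c))
  Merge nested applications:  g(b) ⊗ n ⊗ b ⊗ b ⊗ g(c) ⊗ n ⊗ n ⊗ b ⊗ n ⊗ f(n ⊗ c, b, c)
  Canonicalize subterm:  f(n ⊗ c, b, c)  →  f(c, b, c)
  Unit:  drop n (×4)
  Order the arguments:  b ⊗ b ⊗ b ⊗ f(c, b, c) ⊗ g(b) ⊗ g(c)
  Reassemble:  f(f(c ⊗ c ⊗ c, b ⊗ b ⊗ c, b ⊗ c), b ⊗ c ⊗ c, b ⊗ b ⊗ b ⊗ f(c, b, c) ⊗ g(b) ⊗ g(c))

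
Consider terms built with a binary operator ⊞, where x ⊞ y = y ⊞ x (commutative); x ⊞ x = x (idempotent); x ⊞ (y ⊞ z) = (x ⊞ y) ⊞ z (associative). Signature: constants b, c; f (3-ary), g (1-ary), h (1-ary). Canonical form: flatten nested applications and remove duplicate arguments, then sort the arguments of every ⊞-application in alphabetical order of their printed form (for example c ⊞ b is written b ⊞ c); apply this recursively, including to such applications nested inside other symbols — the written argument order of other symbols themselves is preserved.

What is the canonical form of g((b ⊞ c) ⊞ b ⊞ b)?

Answer: g(b ⊞ c)

Derivation:
Focus inside:  (b ⊞ c) ⊞ b ⊞ b
Flatten:  b ⊞ c ⊞ b ⊞ b
Drop duplicates:  drop duplicate b, b
Sort:  b ⊞ c
Rebuild:  g(b ⊞ c)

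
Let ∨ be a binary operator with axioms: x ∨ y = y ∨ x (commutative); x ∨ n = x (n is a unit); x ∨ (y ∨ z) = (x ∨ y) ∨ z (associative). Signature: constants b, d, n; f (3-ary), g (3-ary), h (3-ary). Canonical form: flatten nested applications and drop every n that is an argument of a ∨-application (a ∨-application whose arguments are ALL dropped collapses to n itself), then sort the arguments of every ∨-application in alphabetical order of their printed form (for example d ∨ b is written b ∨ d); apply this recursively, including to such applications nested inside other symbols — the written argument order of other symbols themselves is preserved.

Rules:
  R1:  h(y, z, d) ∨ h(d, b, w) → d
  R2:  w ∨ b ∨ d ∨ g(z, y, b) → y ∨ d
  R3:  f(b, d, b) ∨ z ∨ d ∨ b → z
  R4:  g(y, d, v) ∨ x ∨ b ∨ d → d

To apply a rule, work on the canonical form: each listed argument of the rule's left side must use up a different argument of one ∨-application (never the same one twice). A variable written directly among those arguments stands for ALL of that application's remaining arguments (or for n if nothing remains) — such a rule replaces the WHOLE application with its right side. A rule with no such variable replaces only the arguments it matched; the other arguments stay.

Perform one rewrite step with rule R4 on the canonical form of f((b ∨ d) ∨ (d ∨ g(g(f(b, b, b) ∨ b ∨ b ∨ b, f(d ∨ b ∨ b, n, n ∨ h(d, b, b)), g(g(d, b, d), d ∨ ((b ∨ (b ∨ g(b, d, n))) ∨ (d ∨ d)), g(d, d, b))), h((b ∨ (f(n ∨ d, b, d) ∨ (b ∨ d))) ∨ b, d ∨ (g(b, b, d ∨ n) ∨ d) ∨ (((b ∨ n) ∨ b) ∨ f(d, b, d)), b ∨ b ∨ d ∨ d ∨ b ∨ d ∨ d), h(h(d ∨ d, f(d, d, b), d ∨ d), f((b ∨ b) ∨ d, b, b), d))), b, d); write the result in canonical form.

Answer: f(b ∨ d ∨ d ∨ g(g(b ∨ b ∨ b ∨ f(b, b, b), f(b ∨ b ∨ d, n, h(d, b, b)), g(g(d, b, d), d, g(d, d, b))), h(b ∨ b ∨ b ∨ d ∨ f(d, b, d), b ∨ b ∨ d ∨ d ∨ f(d, b, d) ∨ g(b, b, d), b ∨ b ∨ b ∨ d ∨ d ∨ d ∨ d), h(h(d ∨ d, f(d, d, b), d ∨ d), f(b ∨ b ∨ d, b, b), d)), b, d)

Derivation:
Canonical form:  f(b ∨ d ∨ d ∨ g(g(b ∨ b ∨ b ∨ f(b, b, b), f(b ∨ b ∨ d, n, h(d, b, b)), g(g(d, b, d), b ∨ b ∨ d ∨ d ∨ d ∨ g(b, d, n), g(d, d, b))), h(b ∨ b ∨ b ∨ d ∨ f(d, b, d), b ∨ b ∨ d ∨ d ∨ f(d, b, d) ∨ g(b, b, d), b ∨ b ∨ b ∨ d ∨ d ∨ d ∨ d), h(h(d ∨ d, f(d, d, b), d ∨ d), f(b ∨ b ∨ d, b, b), d)), b, d)
Match R4:  consume b, d, g(b, d, n);  v := n, x := b ∨ d ∨ d, y := b
The variable takes the whole remainder — replace the entire application.
Giving:  f(b ∨ d ∨ d ∨ g(g(b ∨ b ∨ b ∨ f(b, b, b), f(b ∨ b ∨ d, n, h(d, b, b)), g(g(d, b, d), d, g(d, d, b))), h(b ∨ b ∨ b ∨ d ∨ f(d, b, d), b ∨ b ∨ d ∨ d ∨ f(d, b, d) ∨ g(b, b, d), b ∨ b ∨ b ∨ d ∨ d ∨ d ∨ d), h(h(d ∨ d, f(d, d, b), d ∨ d), f(b ∨ b ∨ d, b, b), d)), b, d)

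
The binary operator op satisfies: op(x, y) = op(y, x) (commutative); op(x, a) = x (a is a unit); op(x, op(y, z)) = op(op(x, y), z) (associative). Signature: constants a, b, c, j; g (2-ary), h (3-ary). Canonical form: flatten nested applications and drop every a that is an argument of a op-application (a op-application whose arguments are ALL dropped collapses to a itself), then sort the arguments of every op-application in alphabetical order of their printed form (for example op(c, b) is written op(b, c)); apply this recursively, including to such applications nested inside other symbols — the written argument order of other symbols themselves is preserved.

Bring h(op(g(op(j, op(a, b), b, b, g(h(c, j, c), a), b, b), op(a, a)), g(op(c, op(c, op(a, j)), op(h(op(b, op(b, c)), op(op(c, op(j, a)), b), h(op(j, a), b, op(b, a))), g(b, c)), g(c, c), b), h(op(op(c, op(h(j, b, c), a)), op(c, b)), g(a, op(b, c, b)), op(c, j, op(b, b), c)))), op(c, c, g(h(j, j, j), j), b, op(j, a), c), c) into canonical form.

Focus inside:  op(g(op(j, op(a, b), b, b, g(h(c, j, c), a), b, b), op(a, a)), g(op(c, op(c, op(a, j)), op(h(op(b, op(b, c)), op(op(c, op(j, a)), b), h(op(j, a), b, op(b, a))), g(b, c)), g(c, c), b), h(op(op(c, op(h(j, b, c), a)), op(c, b)), g(a, op(b, c, b)), op(c, j, op(b, b), c))))
Inside:  g(op(j, op(a, b), b, b, g(h(c, j, c), a), b, b), op(a, a))  →  g(op(b, b, b, b, b, g(h(c, j, c), a), j), a)
Simplify inside:  g(op(c, op(c, op(a, j)), op(h(op(b, op(b, c)), op(op(c, op(j, a)), b), h(op(j, a), b, op(b, a))), g(b, c)), g(c, c), b), h(op(op(c, op(h(j, b, c), a)), op(c, b)), g(a, op(b, c, b)), op(c, j, op(b, b), c)))  →  g(op(b, c, c, g(b, c), g(c, c), h(op(b, b, c), op(b, c, j), h(j, b, b)), j), h(op(b, c, c, h(j, b, c)), g(a, op(b, b, c)), op(b, b, c, c, j)))
Order the arguments:  op(g(op(b, b, b, b, b, g(h(c, j, c), a), j), a), g(op(b, c, c, g(b, c), g(c, c), h(op(b, b, c), op(b, c, j), h(j, b, b)), j), h(op(b, c, c, h(j, b, c)), g(a, op(b, b, c)), op(b, b, c, c, j))))
Put back:  h(op(g(op(b, b, b, b, b, g(h(c, j, c), a), j), a), g(op(b, c, c, g(b, c), g(c, c), h(op(b, b, c), op(b, c, j), h(j, b, b)), j), h(op(b, c, c, h(j, b, c)), g(a, op(b, b, c)), op(b, b, c, c, j)))), op(b, c, c, c, g(h(j, j, j), j), j), c)

Answer: h(op(g(op(b, b, b, b, b, g(h(c, j, c), a), j), a), g(op(b, c, c, g(b, c), g(c, c), h(op(b, b, c), op(b, c, j), h(j, b, b)), j), h(op(b, c, c, h(j, b, c)), g(a, op(b, b, c)), op(b, b, c, c, j)))), op(b, c, c, c, g(h(j, j, j), j), j), c)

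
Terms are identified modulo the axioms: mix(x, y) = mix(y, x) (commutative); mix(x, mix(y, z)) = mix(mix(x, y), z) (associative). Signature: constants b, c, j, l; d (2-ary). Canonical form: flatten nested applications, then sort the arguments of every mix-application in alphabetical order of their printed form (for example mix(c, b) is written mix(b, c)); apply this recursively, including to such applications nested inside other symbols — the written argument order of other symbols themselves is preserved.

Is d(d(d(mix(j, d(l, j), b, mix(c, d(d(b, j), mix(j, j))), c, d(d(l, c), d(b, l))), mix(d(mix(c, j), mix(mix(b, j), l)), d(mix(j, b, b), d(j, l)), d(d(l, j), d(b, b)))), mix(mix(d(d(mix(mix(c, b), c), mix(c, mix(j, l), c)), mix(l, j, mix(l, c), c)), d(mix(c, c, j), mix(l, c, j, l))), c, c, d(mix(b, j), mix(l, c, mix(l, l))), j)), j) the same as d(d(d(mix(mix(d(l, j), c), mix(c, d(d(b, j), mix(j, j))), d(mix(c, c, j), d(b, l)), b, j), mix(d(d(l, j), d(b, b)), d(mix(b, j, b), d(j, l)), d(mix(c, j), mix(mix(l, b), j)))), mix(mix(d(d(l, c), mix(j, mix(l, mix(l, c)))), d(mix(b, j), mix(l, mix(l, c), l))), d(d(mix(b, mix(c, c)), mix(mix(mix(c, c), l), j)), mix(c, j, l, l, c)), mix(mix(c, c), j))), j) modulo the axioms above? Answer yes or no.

Left:  d(d(d(mix(j, d(l, j), b, mix(c, d(d(b, j), mix(j, j))), c, d(d(l, c), d(b, l))), mix(d(mix(c, j), mix(mix(b, j), l)), d(mix(j, b, b), d(j, l)), d(d(l, j), d(b, b)))), mix(mix(d(d(mix(mix(c, b), c), mix(c, mix(j, l), c)), mix(l, j, mix(l, c), c)), d(mix(c, c, j), mix(l, c, j, l))), c, c, d(mix(b, j), mix(l, c, mix(l, l))), j)), j)
  Descend into:  mix(mix(d(d(mix(mix(c, b), c), mix(c, mix(j, l), c)), mix(l, j, mix(l, c), c)), d(mix(c, c, j), mix(l, c, j, l))), c, c, d(mix(b, j), mix(l, c, mix(l, l))), j)
  Merge nested applications:  mix(d(d(mix(mix(c, b), c), mix(c, mix(j, l), c)), mix(l, j, mix(l, c), c)), d(mix(c, c, j), mix(l, c, j, l)), c, c, d(mix(b, j), mix(l, c, mix(l, l))), j)
  Inside:  d(d(mix(mix(c, b), c), mix(c, mix(j, l), c)), mix(l, j, mix(l, c), c))  →  d(d(mix(b, c, c), mix(c, c, j, l)), mix(c, c, j, l, l))
  Inside:  d(mix(c, c, j), mix(l, c, j, l))  →  d(mix(c, c, j), mix(c, j, l, l))
  Inside:  d(mix(b, j), mix(l, c, mix(l, l)))  →  d(mix(b, j), mix(c, l, l, l))
  Sort arguments:  mix(c, c, d(d(mix(b, c, c), mix(c, c, j, l)), mix(c, c, j, l, l)), d(mix(b, j), mix(c, l, l, l)), d(mix(c, c, j), mix(c, j, l, l)), j)
  Reassemble:  d(d(d(mix(b, c, c, d(d(b, j), mix(j, j)), d(d(l, c), d(b, l)), d(l, j), j), mix(d(d(l, j), d(b, b)), d(mix(b, b, j), d(j, l)), d(mix(c, j), mix(b, j, l)))), mix(c, c, d(d(mix(b, c, c), mix(c, c, j, l)), mix(c, c, j, l, l)), d(mix(b, j), mix(c, l, l, l)), d(mix(c, c, j), mix(c, j, l, l)), j)), j)
Right:  d(d(d(mix(mix(d(l, j), c), mix(c, d(d(b, j), mix(j, j))), d(mix(c, c, j), d(b, l)), b, j), mix(d(d(l, j), d(b, b)), d(mix(b, j, b), d(j, l)), d(mix(c, j), mix(mix(l, b), j)))), mix(mix(d(d(l, c), mix(j, mix(l, mix(l, c)))), d(mix(b, j), mix(l, mix(l, c), l))), d(d(mix(b, mix(c, c)), mix(mix(mix(c, c), l), j)), mix(c, j, l, l, c)), mix(mix(c, c), j))), j)
  Work inside:  mix(mix(d(d(l, c), mix(j, mix(l, mix(l, c)))), d(mix(b, j), mix(l, mix(l, c), l))), d(d(mix(b, mix(c, c)), mix(mix(mix(c, c), l), j)), mix(c, j, l, l, c)), mix(mix(c, c), j))
  Un-nest:  mix(d(d(l, c), mix(j, mix(l, mix(l, c)))), d(mix(b, j), mix(l, mix(l, c), l)), d(d(mix(b, mix(c, c)), mix(mix(mix(c, c), l), j)), mix(c, j, l, l, c)), c, c, j)
  Inside:  d(d(l, c), mix(j, mix(l, mix(l, c))))  →  d(d(l, c), mix(c, j, l, l))
  Canonicalize subterm:  d(mix(b, j), mix(l, mix(l, c), l))  →  d(mix(b, j), mix(c, l, l, l))
  Simplify inside:  d(d(mix(b, mix(c, c)), mix(mix(mix(c, c), l), j)), mix(c, j, l, l, c))  →  d(d(mix(b, c, c), mix(c, c, j, l)), mix(c, c, j, l, l))
  Sort arguments:  mix(c, c, d(d(l, c), mix(c, j, l, l)), d(d(mix(b, c, c), mix(c, c, j, l)), mix(c, c, j, l, l)), d(mix(b, j), mix(c, l, l, l)), j)
  Reassemble:  d(d(d(mix(b, c, c, d(d(b, j), mix(j, j)), d(l, j), d(mix(c, c, j), d(b, l)), j), mix(d(d(l, j), d(b, b)), d(mix(b, b, j), d(j, l)), d(mix(c, j), mix(b, j, l)))), mix(c, c, d(d(l, c), mix(c, j, l, l)), d(d(mix(b, c, c), mix(c, c, j, l)), mix(c, c, j, l, l)), d(mix(b, j), mix(c, l, l, l)), j)), j)

Answer: no — d(d(d(mix(b, c, c, d(d(b, j), mix(j, j)), d(d(l, c), d(b, l)), d(l, j), j), mix(d(d(l, j), d(b, b)), d(mix(b, b, j), d(j, l)), d(mix(c, j), mix(b, j, l)))), mix(c, c, d(d(mix(b, c, c), mix(c, c, j, l)), mix(c, c, j, l, l)), d(mix(b, j), mix(c, l, l, l)), d(mix(c, c, j), mix(c, j, l, l)), j)), j) vs d(d(d(mix(b, c, c, d(d(b, j), mix(j, j)), d(l, j), d(mix(c, c, j), d(b, l)), j), mix(d(d(l, j), d(b, b)), d(mix(b, b, j), d(j, l)), d(mix(c, j), mix(b, j, l)))), mix(c, c, d(d(l, c), mix(c, j, l, l)), d(d(mix(b, c, c), mix(c, c, j, l)), mix(c, c, j, l, l)), d(mix(b, j), mix(c, l, l, l)), j)), j)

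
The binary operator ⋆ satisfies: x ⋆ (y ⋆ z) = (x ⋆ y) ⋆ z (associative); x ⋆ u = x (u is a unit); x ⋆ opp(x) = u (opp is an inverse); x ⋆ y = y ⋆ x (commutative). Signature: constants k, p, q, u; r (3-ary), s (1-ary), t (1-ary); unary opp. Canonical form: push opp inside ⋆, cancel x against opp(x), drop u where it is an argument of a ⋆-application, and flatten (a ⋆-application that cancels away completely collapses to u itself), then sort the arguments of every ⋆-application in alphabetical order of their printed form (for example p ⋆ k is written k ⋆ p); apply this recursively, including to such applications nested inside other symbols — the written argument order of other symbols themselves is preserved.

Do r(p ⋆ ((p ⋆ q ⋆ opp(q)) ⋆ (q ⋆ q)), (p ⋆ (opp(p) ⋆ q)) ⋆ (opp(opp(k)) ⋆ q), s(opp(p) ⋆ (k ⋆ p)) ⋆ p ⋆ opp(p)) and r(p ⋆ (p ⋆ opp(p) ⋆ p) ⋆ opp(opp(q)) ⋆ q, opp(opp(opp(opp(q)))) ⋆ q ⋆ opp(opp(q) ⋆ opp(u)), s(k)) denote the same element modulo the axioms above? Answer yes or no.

Answer: no — r(p ⋆ p ⋆ q ⋆ q, k ⋆ q ⋆ q, s(k)) vs r(p ⋆ p ⋆ q ⋆ q, q ⋆ q ⋆ q, s(k))

Derivation:
Left:  r(p ⋆ ((p ⋆ q ⋆ opp(q)) ⋆ (q ⋆ q)), (p ⋆ (opp(p) ⋆ q)) ⋆ (opp(opp(k)) ⋆ q), s(opp(p) ⋆ (k ⋆ p)) ⋆ p ⋆ opp(p))
  Work inside:  (p ⋆ (opp(p) ⋆ q)) ⋆ (opp(opp(k)) ⋆ q)
  Push opp inside:  distribute opp over ⋆ and collapse double opp
  Inverses cancel:  p cancels
  Collect terms:  q ⋆ q ⋆ k
  Order the arguments:  k ⋆ q ⋆ q
  Reassemble:  r(p ⋆ p ⋆ q ⋆ q, k ⋆ q ⋆ q, s(k))
Right:  r(p ⋆ (p ⋆ opp(p) ⋆ p) ⋆ opp(opp(q)) ⋆ q, opp(opp(opp(opp(q)))) ⋆ q ⋆ opp(opp(q) ⋆ opp(u)), s(k))
  Focus inside:  opp(opp(opp(opp(q)))) ⋆ q ⋆ opp(opp(q) ⋆ opp(u))
  Push opp inside:  distribute opp over ⋆ and collapse double opp
  Combine occurrences:  q ⋆ q ⋆ q
  Rebuild:  r(p ⋆ p ⋆ q ⋆ q, q ⋆ q ⋆ q, s(k))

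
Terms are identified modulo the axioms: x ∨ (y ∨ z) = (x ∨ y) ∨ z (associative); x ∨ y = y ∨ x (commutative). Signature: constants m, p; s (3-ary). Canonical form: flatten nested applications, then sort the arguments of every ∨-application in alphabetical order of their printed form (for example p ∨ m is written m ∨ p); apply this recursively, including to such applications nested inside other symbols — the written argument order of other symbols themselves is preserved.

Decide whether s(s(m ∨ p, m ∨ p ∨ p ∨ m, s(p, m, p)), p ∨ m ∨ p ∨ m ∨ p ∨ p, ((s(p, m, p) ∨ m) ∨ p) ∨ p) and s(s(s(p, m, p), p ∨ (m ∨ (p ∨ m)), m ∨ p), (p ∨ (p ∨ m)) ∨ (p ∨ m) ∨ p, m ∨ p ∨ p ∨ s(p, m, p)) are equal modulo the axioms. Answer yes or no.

Answer: no — s(s(m ∨ p, m ∨ m ∨ p ∨ p, s(p, m, p)), m ∨ m ∨ p ∨ p ∨ p ∨ p, m ∨ p ∨ p ∨ s(p, m, p)) vs s(s(s(p, m, p), m ∨ m ∨ p ∨ p, m ∨ p), m ∨ m ∨ p ∨ p ∨ p ∨ p, m ∨ p ∨ p ∨ s(p, m, p))

Derivation:
Left:  s(s(m ∨ p, m ∨ p ∨ p ∨ m, s(p, m, p)), p ∨ m ∨ p ∨ m ∨ p ∨ p, ((s(p, m, p) ∨ m) ∨ p) ∨ p)
  Focus inside:  ((s(p, m, p) ∨ m) ∨ p) ∨ p
  Flatten:  s(p, m, p) ∨ m ∨ p ∨ p
  Sort:  m ∨ p ∨ p ∨ s(p, m, p)
  Rebuild:  s(s(m ∨ p, m ∨ m ∨ p ∨ p, s(p, m, p)), m ∨ m ∨ p ∨ p ∨ p ∨ p, m ∨ p ∨ p ∨ s(p, m, p))
Right:  s(s(s(p, m, p), p ∨ (m ∨ (p ∨ m)), m ∨ p), (p ∨ (p ∨ m)) ∨ (p ∨ m) ∨ p, m ∨ p ∨ p ∨ s(p, m, p))
  Descend into:  (p ∨ (p ∨ m)) ∨ (p ∨ m) ∨ p
  Flatten:  p ∨ p ∨ m ∨ p ∨ m ∨ p
  Order the arguments:  m ∨ m ∨ p ∨ p ∨ p ∨ p
  Reassemble:  s(s(s(p, m, p), m ∨ m ∨ p ∨ p, m ∨ p), m ∨ m ∨ p ∨ p ∨ p ∨ p, m ∨ p ∨ p ∨ s(p, m, p))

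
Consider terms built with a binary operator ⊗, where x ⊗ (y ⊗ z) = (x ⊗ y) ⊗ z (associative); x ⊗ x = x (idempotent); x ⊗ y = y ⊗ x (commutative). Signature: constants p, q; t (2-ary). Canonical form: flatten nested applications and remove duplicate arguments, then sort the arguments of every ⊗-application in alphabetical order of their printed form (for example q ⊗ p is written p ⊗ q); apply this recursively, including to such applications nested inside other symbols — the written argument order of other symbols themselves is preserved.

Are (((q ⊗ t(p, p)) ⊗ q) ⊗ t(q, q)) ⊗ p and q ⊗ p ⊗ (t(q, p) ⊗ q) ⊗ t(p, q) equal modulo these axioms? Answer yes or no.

Left:  (((q ⊗ t(p, p)) ⊗ q) ⊗ t(q, q)) ⊗ p
  Un-nest:  q ⊗ t(p, p) ⊗ q ⊗ t(q, q) ⊗ p
  Drop duplicates:  drop duplicate q
  Sort:  p ⊗ q ⊗ t(p, p) ⊗ t(q, q)
Right:  q ⊗ p ⊗ (t(q, p) ⊗ q) ⊗ t(p, q)
  Flatten:  q ⊗ p ⊗ t(q, p) ⊗ q ⊗ t(p, q)
  Drop duplicates:  drop duplicate q
  Sort:  p ⊗ q ⊗ t(p, q) ⊗ t(q, p)

Answer: no — p ⊗ q ⊗ t(p, p) ⊗ t(q, q) vs p ⊗ q ⊗ t(p, q) ⊗ t(q, p)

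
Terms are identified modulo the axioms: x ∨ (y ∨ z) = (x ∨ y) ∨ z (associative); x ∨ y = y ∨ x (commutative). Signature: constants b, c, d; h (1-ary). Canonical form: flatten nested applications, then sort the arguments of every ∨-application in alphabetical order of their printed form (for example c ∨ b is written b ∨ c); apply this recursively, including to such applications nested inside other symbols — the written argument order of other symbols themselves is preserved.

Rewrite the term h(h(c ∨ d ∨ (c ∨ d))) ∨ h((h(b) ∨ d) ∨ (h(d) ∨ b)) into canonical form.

Answer: h(b ∨ d ∨ h(b) ∨ h(d)) ∨ h(h(c ∨ c ∨ d ∨ d))

Derivation:
Inside:  h(h(c ∨ d ∨ (c ∨ d)))  →  h(h(c ∨ c ∨ d ∨ d))
Simplify inside:  h((h(b) ∨ d) ∨ (h(d) ∨ b))  →  h(b ∨ d ∨ h(b) ∨ h(d))
Sort:  h(b ∨ d ∨ h(b) ∨ h(d)) ∨ h(h(c ∨ c ∨ d ∨ d))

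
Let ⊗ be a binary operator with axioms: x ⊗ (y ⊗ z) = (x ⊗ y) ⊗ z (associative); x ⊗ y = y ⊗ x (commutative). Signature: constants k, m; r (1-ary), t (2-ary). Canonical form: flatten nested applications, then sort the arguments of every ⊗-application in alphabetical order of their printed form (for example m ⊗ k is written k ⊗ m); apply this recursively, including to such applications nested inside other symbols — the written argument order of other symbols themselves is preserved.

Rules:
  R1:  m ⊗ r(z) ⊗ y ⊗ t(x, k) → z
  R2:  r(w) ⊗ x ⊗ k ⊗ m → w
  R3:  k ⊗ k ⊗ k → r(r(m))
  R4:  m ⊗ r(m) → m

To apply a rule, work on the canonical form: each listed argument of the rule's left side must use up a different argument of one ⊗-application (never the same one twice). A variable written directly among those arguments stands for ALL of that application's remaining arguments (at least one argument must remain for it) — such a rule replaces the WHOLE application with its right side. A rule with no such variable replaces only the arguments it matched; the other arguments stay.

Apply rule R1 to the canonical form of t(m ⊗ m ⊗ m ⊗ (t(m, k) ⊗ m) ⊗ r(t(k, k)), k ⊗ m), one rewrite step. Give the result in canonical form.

Canonical form:  t(m ⊗ m ⊗ m ⊗ m ⊗ r(t(k, k)) ⊗ t(m, k), k ⊗ m)
Apply R1:  consuming m, r(t(k, k)), t(m, k);  x := m, y := m ⊗ m ⊗ m, z := t(k, k)
Every leftover argument binds to the variable; the entire application is replaced.
Giving:  t(t(k, k), k ⊗ m)

Answer: t(t(k, k), k ⊗ m)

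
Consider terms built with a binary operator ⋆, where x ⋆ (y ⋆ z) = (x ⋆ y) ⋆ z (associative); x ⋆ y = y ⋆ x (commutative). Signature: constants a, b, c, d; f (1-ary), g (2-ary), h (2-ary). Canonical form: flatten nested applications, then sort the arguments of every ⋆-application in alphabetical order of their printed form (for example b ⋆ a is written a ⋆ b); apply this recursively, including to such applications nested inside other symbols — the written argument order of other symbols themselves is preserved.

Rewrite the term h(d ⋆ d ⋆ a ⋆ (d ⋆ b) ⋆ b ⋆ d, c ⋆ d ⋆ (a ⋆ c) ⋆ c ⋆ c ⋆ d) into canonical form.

Answer: h(a ⋆ b ⋆ b ⋆ d ⋆ d ⋆ d ⋆ d, a ⋆ c ⋆ c ⋆ c ⋆ c ⋆ d ⋆ d)

Derivation:
Descend into:  c ⋆ d ⋆ (a ⋆ c) ⋆ c ⋆ c ⋆ d
Un-nest:  c ⋆ d ⋆ a ⋆ c ⋆ c ⋆ c ⋆ d
Sort arguments:  a ⋆ c ⋆ c ⋆ c ⋆ c ⋆ d ⋆ d
Reassemble:  h(a ⋆ b ⋆ b ⋆ d ⋆ d ⋆ d ⋆ d, a ⋆ c ⋆ c ⋆ c ⋆ c ⋆ d ⋆ d)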